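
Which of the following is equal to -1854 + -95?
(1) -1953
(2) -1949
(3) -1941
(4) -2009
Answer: 2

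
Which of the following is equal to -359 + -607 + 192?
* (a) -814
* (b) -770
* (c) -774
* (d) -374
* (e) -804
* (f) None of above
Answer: c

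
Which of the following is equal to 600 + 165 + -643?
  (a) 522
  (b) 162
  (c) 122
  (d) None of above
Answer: c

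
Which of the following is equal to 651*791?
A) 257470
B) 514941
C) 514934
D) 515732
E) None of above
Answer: B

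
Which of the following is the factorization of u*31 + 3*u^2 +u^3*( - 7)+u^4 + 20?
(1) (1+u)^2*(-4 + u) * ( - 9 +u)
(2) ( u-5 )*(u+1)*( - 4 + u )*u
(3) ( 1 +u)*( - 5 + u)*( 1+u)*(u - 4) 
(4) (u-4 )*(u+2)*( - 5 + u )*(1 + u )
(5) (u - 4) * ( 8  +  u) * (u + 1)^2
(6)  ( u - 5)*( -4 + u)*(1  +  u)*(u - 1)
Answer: 3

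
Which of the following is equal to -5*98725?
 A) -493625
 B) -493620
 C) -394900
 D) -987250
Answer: A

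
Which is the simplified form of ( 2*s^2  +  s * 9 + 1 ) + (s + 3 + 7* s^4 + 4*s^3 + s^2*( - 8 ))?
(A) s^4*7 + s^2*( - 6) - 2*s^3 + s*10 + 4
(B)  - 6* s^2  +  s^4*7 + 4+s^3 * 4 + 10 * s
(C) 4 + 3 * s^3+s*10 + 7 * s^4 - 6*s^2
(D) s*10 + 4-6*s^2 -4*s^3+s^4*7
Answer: B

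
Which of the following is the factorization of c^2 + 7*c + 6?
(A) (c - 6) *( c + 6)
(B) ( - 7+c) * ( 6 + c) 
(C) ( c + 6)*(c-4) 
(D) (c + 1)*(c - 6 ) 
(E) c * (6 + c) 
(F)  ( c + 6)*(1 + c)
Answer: F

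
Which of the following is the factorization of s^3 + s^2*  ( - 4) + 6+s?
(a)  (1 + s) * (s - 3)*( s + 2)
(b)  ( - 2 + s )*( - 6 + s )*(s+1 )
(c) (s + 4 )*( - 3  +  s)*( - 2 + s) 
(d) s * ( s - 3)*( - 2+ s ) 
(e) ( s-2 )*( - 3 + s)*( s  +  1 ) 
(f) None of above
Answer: e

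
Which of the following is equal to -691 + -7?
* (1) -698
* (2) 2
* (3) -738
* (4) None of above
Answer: 1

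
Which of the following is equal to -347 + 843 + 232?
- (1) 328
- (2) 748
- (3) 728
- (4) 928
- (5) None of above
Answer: 3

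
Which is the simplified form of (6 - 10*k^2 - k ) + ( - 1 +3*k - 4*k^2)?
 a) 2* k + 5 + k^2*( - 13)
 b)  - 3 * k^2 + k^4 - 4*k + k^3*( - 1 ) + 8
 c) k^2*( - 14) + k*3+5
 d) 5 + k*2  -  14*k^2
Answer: d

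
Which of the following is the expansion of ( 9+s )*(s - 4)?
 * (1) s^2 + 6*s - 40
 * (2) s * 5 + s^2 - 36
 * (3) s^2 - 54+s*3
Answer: 2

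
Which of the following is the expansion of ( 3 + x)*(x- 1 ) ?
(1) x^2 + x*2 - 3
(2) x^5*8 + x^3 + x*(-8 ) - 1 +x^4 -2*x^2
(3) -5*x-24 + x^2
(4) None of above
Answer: 1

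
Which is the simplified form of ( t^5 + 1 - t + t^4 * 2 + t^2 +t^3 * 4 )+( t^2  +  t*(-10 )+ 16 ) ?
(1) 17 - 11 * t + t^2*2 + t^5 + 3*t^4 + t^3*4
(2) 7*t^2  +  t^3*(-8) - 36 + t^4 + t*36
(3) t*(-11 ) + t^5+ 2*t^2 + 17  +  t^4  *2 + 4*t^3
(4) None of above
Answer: 3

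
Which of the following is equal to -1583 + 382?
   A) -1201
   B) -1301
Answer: A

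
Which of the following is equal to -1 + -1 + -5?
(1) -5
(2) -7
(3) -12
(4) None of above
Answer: 2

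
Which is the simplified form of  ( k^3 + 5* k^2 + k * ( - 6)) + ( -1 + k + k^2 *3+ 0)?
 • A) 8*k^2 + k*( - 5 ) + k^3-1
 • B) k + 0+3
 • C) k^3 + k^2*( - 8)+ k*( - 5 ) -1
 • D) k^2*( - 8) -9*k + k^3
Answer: A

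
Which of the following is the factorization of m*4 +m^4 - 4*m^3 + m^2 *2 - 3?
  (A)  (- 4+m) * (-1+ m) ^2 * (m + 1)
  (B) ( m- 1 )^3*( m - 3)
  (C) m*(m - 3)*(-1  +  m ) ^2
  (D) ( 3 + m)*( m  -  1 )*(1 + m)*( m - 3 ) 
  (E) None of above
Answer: E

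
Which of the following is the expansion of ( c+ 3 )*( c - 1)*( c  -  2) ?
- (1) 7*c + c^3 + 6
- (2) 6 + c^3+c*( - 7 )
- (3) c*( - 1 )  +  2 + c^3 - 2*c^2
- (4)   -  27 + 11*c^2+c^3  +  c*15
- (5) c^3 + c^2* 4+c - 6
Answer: 2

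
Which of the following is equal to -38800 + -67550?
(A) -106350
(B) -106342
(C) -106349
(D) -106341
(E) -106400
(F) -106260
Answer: A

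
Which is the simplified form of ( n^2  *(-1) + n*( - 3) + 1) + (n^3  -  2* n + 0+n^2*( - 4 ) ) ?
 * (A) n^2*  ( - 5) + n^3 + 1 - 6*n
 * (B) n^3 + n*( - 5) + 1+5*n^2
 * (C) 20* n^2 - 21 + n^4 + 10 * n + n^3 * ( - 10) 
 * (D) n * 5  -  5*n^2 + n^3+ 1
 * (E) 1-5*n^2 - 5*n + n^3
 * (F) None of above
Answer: E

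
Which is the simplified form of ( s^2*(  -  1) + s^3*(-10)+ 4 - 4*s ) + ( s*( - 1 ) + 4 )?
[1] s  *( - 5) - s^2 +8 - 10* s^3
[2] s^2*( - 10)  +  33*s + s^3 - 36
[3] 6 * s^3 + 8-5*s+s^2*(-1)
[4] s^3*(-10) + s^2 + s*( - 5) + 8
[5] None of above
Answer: 1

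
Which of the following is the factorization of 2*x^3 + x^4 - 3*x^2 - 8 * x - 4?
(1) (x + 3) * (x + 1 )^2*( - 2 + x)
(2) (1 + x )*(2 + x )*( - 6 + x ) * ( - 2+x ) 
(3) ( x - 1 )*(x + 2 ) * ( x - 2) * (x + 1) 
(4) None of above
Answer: 4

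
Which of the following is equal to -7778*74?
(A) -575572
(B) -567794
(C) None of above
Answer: A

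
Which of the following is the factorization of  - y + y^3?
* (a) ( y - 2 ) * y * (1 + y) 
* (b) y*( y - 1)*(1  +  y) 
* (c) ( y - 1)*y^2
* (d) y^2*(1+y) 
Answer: b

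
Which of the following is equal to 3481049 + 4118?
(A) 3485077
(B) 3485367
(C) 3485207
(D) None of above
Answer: D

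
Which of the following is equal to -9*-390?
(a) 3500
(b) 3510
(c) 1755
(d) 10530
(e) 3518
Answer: b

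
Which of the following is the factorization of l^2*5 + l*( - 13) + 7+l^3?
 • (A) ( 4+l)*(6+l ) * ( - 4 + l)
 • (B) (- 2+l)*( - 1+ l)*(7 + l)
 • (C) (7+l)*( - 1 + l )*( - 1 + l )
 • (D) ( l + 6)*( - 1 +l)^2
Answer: C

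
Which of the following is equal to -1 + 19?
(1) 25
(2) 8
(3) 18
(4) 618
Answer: 3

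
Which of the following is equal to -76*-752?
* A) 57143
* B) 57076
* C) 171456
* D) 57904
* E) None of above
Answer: E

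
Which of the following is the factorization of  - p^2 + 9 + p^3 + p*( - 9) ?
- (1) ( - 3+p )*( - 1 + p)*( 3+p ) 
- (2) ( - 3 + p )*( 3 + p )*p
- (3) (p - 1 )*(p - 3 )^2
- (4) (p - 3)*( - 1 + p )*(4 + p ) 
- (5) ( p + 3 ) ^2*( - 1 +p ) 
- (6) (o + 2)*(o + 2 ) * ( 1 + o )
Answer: 1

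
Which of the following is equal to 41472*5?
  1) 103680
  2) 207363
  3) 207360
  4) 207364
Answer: 3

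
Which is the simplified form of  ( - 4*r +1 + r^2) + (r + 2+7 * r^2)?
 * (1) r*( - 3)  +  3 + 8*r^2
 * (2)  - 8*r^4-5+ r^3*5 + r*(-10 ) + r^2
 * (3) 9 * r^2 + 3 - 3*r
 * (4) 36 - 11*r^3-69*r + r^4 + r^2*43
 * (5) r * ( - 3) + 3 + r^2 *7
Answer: 1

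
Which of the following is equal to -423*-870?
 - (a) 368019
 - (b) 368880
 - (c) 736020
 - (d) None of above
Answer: d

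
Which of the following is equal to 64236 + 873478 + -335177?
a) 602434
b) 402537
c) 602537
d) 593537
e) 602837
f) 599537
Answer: c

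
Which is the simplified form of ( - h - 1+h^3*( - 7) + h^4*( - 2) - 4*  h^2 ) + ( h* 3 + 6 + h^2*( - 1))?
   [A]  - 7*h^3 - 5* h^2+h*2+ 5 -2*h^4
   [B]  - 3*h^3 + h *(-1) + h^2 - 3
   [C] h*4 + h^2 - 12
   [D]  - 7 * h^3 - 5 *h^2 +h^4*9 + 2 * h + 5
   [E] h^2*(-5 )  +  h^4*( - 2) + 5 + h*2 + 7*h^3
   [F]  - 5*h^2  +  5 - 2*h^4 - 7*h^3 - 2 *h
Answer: A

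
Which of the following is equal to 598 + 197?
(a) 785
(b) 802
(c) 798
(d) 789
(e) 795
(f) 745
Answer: e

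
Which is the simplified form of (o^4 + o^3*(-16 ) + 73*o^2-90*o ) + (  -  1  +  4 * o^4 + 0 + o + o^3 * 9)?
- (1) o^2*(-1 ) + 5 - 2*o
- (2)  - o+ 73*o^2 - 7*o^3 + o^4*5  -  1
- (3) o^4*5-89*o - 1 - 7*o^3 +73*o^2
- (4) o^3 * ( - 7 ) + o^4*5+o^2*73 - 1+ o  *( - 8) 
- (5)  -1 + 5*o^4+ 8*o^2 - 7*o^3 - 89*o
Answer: 3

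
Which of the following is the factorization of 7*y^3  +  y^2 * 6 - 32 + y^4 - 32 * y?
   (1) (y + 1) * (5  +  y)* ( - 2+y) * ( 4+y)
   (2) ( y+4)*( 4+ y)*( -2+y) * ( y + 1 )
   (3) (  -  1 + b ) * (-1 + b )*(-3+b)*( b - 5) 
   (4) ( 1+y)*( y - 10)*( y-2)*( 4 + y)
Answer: 2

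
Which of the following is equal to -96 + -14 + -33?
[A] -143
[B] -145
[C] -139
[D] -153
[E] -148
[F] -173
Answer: A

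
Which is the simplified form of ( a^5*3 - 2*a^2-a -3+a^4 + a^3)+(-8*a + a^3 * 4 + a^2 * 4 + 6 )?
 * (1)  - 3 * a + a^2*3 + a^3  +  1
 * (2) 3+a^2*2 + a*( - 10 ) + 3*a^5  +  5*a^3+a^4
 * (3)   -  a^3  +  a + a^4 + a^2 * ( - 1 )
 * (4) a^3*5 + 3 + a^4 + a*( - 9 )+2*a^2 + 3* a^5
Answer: 4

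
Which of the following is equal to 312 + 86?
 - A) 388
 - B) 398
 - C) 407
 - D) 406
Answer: B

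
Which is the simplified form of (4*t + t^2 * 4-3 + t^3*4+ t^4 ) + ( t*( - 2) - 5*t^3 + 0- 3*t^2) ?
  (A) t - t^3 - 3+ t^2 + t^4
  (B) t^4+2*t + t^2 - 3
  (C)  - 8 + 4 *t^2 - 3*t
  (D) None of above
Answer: D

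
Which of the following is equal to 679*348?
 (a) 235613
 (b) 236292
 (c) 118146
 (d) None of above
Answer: b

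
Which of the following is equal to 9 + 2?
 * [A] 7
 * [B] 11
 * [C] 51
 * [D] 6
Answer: B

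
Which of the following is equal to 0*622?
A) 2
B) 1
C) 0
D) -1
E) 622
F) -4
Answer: C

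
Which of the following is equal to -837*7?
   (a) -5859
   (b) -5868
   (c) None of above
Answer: a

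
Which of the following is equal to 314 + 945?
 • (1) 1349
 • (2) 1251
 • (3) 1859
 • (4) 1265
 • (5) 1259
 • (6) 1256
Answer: 5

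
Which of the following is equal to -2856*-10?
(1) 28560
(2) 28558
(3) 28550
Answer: 1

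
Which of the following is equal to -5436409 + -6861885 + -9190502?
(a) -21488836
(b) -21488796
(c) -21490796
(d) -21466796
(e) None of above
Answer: b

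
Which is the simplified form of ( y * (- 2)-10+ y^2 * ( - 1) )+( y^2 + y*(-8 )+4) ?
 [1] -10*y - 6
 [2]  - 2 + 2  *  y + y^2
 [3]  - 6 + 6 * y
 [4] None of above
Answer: 1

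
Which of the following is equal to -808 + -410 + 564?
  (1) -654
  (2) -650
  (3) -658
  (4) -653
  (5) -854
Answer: 1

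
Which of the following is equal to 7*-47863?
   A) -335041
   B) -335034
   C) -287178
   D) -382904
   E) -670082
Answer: A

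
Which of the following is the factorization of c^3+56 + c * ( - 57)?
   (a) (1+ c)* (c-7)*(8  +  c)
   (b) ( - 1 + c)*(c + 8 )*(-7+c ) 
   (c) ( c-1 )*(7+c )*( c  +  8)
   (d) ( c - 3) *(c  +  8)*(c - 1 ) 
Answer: b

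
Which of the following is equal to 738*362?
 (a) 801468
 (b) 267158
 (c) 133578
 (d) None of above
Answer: d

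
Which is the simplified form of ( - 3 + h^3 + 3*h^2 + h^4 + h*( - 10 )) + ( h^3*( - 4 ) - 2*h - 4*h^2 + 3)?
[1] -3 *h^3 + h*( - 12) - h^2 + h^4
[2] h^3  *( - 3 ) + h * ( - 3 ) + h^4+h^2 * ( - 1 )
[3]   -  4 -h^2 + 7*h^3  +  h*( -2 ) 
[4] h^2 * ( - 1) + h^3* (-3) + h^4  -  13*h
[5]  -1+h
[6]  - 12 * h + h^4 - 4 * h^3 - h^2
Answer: 1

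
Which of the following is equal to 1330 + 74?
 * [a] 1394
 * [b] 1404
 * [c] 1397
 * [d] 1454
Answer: b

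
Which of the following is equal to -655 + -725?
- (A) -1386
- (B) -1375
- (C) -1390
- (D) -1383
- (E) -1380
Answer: E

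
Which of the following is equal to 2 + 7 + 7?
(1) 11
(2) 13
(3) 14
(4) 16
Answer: 4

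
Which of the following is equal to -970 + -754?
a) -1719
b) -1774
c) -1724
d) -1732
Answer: c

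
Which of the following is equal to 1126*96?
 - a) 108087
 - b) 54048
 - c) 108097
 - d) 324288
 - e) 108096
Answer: e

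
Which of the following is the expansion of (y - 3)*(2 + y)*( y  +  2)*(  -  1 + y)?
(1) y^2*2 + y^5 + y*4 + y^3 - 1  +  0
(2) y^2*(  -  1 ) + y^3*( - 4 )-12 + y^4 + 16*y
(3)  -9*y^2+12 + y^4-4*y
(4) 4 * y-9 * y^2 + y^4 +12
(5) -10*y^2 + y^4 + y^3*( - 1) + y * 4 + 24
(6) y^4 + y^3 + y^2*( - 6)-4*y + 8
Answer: 3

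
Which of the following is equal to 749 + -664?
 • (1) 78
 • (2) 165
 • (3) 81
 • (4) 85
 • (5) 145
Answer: 4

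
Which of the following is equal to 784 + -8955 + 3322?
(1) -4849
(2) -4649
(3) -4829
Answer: 1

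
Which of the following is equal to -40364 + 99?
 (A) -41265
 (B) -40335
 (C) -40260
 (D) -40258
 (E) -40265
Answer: E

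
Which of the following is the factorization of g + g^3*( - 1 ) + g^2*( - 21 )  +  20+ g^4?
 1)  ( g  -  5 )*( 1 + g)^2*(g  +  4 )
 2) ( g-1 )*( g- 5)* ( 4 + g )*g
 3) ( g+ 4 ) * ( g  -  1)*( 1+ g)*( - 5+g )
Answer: 3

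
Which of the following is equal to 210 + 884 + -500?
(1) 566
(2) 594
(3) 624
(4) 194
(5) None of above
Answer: 2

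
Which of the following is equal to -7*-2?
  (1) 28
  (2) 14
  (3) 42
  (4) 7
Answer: 2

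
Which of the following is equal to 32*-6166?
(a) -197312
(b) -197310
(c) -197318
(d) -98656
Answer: a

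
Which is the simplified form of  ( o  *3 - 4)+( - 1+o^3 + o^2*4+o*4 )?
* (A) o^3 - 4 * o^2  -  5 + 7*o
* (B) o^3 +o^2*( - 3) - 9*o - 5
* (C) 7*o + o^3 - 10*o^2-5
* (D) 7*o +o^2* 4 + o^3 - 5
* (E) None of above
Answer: D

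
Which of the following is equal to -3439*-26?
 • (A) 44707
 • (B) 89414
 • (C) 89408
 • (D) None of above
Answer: B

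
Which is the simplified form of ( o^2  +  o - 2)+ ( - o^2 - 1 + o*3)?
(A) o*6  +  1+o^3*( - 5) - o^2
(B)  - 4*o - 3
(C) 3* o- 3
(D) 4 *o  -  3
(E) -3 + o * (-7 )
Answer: D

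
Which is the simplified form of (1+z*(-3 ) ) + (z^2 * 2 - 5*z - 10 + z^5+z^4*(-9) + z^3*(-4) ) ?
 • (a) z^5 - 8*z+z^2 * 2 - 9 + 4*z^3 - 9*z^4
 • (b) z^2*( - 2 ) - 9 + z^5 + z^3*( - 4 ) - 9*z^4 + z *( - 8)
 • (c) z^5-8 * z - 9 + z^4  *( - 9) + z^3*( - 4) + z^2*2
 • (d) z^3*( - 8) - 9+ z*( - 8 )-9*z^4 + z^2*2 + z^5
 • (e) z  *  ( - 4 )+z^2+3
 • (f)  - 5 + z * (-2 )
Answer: c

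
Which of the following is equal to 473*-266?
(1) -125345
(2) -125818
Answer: 2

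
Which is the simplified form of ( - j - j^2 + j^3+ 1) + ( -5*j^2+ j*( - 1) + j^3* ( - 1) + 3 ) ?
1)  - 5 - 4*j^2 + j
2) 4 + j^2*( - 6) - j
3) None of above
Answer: 3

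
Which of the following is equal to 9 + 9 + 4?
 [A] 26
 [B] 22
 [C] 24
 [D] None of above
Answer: B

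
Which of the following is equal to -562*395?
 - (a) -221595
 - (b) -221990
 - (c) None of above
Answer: b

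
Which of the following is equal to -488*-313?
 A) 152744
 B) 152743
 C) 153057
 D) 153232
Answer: A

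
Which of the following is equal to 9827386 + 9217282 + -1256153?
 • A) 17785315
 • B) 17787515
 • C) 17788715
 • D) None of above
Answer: D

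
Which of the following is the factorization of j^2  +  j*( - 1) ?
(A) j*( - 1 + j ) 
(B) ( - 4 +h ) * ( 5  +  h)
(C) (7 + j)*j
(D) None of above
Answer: A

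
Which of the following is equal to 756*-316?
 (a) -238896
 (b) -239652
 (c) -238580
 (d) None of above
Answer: a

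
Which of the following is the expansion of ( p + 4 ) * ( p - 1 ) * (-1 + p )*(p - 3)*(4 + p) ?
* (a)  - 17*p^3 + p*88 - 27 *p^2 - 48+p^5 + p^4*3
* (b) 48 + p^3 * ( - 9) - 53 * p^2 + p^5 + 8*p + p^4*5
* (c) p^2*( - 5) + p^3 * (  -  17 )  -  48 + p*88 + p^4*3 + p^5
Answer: a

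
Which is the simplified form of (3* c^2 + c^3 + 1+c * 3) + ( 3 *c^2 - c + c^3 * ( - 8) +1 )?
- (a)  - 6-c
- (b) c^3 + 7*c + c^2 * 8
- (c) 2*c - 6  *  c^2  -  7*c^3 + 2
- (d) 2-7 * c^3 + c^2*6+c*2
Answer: d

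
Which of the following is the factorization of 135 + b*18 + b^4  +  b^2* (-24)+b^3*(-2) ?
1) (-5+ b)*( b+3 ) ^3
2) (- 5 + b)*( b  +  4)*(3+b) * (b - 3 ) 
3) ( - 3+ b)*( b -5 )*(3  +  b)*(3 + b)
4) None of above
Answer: 3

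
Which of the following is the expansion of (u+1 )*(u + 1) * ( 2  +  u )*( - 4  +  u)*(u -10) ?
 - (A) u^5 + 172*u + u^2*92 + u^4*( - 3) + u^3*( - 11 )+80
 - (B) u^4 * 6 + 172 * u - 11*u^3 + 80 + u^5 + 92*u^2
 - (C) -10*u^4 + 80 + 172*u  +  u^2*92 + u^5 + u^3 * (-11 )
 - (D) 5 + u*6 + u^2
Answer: C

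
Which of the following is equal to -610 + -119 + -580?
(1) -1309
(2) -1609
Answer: 1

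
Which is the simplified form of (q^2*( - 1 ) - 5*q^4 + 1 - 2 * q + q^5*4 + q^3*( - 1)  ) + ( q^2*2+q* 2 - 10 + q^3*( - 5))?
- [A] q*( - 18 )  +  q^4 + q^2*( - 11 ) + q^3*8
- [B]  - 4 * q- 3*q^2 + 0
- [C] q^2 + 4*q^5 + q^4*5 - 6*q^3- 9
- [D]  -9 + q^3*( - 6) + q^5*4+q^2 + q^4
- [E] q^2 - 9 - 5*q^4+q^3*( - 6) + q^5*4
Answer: E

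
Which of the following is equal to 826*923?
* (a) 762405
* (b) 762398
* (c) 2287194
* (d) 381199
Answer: b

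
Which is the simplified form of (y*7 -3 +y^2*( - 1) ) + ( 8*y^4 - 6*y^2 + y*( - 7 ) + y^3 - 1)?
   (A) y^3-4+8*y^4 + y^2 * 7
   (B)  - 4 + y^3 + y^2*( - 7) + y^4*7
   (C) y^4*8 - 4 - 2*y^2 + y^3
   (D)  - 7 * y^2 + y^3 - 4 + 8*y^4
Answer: D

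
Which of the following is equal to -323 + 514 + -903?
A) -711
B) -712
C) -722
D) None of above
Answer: B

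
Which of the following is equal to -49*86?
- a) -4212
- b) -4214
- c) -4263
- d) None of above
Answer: b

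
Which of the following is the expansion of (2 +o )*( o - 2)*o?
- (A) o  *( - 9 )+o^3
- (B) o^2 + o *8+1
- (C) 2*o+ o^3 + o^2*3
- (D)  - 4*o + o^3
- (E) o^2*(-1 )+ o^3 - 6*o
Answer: D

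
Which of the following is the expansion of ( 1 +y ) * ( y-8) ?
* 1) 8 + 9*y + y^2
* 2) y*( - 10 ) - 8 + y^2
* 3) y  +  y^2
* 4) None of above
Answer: 4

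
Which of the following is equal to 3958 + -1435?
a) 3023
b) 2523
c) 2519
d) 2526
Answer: b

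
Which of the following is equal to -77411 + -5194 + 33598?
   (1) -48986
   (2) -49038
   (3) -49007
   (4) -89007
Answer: 3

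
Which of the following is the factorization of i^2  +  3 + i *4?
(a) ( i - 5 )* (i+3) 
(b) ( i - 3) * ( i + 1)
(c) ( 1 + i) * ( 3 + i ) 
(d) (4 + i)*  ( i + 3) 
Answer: c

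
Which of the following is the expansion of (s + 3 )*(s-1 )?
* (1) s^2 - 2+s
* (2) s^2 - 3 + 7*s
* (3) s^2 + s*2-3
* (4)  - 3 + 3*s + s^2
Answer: 3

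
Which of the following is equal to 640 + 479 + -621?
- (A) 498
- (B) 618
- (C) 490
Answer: A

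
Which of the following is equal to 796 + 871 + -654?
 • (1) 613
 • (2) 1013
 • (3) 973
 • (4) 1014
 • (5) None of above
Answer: 2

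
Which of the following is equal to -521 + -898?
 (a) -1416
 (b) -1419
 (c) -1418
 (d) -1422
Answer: b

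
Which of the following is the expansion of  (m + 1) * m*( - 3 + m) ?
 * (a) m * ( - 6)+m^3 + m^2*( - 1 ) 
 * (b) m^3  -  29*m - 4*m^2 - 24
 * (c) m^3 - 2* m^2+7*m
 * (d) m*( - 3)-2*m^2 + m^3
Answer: d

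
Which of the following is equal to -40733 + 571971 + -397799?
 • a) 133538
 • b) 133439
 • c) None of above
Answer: b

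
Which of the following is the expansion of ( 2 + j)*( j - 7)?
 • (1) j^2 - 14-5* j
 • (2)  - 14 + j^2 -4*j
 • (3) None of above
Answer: 1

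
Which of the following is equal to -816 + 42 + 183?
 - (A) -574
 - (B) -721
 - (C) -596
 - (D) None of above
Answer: D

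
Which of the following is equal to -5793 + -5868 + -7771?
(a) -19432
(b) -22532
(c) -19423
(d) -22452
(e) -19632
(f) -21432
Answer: a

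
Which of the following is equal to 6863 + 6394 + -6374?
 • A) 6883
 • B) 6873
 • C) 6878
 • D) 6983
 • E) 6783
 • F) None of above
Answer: A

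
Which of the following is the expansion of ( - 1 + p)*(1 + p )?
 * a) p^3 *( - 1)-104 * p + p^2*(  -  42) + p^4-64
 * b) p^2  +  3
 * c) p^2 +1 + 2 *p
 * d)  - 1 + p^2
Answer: d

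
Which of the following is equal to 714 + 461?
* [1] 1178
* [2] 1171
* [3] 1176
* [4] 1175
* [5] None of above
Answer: 4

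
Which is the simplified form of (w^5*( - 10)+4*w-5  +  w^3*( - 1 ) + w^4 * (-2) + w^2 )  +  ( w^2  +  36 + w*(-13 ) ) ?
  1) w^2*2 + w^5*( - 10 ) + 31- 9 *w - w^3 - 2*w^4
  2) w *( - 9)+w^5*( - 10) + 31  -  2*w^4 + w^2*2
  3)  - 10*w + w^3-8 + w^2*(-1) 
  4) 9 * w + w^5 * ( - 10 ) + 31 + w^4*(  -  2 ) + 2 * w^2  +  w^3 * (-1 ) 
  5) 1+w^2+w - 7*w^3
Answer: 1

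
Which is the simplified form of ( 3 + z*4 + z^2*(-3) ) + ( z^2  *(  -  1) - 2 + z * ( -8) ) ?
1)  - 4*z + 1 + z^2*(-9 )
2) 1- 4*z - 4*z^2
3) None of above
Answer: 2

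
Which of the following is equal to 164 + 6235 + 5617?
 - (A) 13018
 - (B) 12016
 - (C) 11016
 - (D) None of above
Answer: B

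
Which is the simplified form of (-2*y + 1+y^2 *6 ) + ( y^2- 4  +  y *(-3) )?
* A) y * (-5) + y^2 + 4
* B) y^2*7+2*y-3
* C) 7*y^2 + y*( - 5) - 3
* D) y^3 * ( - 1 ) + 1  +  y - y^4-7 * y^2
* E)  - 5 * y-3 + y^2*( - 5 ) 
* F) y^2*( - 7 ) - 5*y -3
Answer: C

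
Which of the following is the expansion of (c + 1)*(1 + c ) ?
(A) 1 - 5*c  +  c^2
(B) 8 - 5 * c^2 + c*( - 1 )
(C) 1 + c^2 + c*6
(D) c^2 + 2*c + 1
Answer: D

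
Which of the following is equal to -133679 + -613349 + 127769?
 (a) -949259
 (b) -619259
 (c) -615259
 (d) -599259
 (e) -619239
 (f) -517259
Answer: b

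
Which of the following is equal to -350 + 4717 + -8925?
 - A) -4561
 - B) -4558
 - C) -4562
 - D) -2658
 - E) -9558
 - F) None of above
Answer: B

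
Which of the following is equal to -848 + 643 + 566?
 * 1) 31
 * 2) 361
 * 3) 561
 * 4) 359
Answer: 2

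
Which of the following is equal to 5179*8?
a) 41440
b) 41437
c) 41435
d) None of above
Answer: d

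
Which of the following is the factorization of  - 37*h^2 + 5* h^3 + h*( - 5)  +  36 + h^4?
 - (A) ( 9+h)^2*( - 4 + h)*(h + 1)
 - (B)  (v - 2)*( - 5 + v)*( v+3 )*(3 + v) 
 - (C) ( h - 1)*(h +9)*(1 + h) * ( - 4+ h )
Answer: C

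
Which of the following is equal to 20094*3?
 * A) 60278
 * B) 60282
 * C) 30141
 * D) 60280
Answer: B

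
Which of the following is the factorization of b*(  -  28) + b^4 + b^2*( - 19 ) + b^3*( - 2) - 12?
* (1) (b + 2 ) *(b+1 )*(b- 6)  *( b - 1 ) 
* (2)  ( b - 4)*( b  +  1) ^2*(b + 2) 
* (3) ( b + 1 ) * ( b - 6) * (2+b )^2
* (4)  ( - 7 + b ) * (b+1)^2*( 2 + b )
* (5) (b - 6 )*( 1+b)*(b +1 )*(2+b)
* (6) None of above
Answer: 5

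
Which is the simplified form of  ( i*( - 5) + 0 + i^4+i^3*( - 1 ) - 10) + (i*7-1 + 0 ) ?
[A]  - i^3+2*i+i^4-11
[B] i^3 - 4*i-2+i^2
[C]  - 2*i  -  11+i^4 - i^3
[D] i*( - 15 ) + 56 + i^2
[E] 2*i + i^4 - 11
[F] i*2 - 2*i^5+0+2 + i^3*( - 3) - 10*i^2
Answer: A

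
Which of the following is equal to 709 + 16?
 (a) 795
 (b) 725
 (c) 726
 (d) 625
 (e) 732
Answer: b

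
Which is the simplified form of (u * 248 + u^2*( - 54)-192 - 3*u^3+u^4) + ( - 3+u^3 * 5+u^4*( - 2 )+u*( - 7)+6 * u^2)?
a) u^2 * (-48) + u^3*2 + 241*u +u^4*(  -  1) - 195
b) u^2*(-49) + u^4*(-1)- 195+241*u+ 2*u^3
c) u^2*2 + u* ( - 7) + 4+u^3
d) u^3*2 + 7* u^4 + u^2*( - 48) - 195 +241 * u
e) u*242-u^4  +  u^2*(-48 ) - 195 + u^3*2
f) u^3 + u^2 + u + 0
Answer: a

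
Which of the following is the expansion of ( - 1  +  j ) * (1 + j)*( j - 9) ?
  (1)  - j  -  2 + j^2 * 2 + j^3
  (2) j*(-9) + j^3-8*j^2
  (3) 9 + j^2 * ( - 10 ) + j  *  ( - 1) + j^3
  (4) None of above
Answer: 4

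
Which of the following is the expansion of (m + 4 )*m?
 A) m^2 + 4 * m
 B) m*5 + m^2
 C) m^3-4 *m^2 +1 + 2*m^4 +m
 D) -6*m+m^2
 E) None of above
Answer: A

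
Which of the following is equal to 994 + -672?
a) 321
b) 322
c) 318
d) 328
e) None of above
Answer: b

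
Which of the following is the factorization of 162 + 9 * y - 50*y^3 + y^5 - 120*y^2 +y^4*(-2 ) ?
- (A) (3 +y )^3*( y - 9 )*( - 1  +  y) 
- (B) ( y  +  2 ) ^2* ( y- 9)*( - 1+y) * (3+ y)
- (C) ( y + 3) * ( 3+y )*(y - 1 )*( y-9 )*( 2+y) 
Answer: C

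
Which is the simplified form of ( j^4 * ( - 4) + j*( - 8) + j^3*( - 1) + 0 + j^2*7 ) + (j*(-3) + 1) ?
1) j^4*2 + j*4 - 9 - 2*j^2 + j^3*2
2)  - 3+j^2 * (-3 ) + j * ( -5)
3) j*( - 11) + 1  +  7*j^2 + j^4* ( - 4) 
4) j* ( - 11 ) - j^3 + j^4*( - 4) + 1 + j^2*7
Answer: 4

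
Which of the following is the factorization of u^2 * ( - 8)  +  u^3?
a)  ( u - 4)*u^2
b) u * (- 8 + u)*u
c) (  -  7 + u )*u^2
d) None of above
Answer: b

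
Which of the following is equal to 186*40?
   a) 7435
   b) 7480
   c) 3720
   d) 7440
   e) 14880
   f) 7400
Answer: d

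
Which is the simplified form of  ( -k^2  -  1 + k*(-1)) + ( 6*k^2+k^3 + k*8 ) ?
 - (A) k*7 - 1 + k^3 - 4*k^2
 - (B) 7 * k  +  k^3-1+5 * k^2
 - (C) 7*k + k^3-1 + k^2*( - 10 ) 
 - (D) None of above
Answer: B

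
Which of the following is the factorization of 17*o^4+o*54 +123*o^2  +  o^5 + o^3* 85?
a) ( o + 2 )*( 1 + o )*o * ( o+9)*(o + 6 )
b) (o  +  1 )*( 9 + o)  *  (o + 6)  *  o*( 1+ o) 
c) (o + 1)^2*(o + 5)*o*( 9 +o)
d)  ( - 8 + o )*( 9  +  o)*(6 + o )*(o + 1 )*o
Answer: b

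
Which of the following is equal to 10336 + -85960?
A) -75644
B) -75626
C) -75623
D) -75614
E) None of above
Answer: E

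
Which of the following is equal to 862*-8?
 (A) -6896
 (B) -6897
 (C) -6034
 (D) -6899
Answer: A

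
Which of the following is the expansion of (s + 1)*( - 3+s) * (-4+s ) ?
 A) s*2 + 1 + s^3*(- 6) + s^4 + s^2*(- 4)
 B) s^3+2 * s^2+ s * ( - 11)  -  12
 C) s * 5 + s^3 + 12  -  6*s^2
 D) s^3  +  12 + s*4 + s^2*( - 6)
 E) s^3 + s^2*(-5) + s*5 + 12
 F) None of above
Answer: C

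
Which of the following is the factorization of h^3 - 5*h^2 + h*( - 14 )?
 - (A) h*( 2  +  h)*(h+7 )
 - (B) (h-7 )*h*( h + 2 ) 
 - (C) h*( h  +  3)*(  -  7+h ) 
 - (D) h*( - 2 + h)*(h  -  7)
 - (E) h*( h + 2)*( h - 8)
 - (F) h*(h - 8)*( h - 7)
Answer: B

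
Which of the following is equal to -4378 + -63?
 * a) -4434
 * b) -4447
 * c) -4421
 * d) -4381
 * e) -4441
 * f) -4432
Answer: e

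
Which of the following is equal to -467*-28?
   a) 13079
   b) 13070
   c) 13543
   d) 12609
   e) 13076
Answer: e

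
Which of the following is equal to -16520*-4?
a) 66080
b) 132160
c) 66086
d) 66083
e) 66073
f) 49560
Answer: a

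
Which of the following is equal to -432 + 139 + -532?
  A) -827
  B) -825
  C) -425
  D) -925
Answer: B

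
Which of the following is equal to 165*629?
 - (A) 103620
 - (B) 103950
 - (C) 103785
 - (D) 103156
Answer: C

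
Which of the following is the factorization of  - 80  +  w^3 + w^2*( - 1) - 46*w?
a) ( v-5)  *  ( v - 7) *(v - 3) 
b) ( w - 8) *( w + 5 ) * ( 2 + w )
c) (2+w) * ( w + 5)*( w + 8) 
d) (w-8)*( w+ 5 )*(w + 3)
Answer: b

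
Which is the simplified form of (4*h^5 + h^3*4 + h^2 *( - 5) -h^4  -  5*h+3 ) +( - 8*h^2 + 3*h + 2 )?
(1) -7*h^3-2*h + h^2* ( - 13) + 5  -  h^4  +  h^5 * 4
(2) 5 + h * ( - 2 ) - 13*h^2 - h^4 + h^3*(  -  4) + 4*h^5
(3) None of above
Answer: 3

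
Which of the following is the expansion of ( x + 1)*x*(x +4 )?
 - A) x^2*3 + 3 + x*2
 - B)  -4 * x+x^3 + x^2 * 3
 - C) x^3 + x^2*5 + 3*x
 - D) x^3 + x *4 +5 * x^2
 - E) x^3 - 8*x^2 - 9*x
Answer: D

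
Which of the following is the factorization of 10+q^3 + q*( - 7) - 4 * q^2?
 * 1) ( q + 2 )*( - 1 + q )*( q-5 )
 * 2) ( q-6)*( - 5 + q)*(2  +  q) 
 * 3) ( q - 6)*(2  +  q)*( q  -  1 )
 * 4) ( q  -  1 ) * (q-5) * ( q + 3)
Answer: 1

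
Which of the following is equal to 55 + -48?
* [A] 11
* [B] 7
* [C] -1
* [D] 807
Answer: B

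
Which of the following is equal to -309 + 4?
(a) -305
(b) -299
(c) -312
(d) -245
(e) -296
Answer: a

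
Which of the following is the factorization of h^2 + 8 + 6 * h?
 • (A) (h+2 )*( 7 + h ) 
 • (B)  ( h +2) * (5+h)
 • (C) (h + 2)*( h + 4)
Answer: C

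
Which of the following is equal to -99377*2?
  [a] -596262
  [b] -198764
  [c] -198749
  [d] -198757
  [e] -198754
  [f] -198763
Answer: e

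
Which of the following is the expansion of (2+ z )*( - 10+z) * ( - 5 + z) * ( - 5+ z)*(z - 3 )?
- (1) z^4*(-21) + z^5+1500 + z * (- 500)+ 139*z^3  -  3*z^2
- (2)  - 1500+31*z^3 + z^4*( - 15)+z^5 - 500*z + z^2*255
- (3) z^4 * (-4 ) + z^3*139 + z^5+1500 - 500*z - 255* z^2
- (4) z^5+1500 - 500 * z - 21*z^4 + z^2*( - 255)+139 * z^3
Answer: 4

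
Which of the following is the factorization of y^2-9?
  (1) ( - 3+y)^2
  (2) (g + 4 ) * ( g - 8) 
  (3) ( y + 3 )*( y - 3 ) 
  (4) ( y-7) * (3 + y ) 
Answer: 3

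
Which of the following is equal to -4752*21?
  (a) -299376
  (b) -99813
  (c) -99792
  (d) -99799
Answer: c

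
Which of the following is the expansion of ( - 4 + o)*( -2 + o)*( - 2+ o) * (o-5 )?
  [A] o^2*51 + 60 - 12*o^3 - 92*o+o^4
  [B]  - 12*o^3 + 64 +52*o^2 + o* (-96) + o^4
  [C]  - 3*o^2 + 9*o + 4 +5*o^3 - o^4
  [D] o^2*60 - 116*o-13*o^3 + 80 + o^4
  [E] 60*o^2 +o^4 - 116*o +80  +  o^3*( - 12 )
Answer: D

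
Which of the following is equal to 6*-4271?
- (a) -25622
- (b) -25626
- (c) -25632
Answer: b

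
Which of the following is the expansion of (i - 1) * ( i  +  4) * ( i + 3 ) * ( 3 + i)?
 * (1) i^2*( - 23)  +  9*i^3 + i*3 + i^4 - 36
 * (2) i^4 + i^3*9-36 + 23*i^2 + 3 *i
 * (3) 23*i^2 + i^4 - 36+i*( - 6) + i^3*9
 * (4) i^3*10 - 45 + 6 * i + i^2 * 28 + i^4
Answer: 2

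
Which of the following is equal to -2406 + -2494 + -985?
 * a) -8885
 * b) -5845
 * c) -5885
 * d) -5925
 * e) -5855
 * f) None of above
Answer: c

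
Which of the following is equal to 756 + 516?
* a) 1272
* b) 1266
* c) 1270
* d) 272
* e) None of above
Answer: a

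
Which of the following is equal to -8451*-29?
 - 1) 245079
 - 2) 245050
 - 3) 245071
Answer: 1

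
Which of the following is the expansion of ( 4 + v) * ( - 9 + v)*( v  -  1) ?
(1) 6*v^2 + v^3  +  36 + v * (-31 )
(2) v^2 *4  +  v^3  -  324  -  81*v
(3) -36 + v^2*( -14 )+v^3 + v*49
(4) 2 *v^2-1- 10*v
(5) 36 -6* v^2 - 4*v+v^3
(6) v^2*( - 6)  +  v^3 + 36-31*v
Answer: 6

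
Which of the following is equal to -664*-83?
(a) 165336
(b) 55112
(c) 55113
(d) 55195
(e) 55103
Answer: b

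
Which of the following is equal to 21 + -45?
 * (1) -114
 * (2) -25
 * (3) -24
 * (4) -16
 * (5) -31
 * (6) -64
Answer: 3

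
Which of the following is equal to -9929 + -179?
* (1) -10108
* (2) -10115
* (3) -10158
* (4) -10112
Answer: 1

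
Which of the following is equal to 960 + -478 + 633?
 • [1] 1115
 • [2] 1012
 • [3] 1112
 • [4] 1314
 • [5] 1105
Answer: 1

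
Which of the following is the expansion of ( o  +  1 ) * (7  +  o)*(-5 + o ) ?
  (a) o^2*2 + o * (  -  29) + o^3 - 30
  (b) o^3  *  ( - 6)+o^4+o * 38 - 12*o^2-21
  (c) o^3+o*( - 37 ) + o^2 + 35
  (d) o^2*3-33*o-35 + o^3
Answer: d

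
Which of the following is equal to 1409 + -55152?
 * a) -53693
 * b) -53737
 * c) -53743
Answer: c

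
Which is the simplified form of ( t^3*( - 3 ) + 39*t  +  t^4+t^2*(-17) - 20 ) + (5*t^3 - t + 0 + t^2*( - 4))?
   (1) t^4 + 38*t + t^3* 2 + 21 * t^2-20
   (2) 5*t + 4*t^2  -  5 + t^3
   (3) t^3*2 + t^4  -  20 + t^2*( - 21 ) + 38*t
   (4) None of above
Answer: 3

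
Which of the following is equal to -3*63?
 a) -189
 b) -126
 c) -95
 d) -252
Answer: a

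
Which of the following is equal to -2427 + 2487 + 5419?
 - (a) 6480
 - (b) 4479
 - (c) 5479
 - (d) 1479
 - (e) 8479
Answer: c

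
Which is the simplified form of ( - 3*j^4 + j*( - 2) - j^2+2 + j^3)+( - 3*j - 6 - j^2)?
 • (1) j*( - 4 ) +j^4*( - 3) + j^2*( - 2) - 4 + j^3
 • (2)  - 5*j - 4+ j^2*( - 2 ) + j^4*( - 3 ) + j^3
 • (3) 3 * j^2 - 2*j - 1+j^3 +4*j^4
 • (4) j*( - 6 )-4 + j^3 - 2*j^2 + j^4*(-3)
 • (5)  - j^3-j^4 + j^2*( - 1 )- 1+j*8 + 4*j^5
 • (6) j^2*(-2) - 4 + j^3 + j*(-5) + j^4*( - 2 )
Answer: 2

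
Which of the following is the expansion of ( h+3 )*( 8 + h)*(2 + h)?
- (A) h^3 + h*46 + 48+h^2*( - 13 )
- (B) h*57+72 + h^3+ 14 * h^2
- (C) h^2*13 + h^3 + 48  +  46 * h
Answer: C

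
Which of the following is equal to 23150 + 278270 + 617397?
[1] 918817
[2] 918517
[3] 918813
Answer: 1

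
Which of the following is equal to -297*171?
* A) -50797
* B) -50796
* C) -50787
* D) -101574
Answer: C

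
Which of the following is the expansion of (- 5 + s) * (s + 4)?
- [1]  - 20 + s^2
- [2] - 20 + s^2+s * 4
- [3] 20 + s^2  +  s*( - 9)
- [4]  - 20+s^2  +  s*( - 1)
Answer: 4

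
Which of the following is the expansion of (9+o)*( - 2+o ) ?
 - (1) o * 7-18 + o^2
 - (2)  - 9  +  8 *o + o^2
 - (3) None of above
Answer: 1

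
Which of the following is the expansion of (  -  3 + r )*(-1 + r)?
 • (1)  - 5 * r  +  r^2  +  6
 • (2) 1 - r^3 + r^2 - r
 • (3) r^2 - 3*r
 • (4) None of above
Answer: 4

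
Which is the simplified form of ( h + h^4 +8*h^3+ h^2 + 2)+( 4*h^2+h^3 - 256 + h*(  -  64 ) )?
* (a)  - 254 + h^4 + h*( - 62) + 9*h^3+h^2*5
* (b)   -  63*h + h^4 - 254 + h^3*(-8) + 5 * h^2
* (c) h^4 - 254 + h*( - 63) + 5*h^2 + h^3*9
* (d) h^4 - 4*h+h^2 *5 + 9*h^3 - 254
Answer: c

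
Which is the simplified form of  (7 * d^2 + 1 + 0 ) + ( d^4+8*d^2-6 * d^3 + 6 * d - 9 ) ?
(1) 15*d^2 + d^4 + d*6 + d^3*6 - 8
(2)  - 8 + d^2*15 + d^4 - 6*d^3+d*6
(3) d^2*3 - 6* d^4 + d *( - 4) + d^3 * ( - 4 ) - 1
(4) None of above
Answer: 2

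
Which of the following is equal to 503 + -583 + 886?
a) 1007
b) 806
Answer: b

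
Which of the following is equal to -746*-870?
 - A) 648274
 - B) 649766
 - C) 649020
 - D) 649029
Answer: C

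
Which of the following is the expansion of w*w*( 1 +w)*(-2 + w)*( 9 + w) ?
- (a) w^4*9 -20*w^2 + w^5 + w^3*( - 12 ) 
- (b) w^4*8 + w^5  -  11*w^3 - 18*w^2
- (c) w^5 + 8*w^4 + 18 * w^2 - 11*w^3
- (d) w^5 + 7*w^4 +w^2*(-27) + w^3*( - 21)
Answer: b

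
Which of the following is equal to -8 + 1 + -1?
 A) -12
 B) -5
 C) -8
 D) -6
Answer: C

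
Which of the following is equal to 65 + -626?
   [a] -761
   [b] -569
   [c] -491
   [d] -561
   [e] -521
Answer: d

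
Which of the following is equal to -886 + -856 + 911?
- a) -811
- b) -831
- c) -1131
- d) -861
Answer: b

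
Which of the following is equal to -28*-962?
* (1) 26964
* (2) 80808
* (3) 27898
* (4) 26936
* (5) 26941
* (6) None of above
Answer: 4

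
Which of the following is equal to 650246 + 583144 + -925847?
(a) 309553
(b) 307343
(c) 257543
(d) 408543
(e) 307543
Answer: e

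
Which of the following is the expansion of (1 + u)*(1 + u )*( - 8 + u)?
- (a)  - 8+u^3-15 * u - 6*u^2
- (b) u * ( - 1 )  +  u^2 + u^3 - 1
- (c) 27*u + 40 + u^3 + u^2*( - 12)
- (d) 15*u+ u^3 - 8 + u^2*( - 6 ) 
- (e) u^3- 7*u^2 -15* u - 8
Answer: a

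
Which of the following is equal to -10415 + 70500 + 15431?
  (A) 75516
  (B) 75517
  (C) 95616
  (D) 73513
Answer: A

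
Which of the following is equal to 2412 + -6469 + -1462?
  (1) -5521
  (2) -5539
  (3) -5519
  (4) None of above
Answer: 3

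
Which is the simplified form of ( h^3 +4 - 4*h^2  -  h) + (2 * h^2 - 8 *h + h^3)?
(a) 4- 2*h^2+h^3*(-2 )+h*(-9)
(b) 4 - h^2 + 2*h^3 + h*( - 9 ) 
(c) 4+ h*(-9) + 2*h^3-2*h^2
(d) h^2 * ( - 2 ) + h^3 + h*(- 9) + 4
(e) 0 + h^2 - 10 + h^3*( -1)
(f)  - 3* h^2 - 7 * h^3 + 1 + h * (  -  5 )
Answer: c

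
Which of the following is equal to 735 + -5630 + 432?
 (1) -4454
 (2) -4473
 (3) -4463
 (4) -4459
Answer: 3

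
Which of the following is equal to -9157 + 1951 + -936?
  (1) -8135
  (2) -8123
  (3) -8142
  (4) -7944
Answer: 3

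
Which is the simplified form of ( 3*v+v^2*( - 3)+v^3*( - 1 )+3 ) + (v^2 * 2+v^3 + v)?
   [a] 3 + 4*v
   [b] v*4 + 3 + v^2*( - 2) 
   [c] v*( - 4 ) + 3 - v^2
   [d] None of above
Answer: d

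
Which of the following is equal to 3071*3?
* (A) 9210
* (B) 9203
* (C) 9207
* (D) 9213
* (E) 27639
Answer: D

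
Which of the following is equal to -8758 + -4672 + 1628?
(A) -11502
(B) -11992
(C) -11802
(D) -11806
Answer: C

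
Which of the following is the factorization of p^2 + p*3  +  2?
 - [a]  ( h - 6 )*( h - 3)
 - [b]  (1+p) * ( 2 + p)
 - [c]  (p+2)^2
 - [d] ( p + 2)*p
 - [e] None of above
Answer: b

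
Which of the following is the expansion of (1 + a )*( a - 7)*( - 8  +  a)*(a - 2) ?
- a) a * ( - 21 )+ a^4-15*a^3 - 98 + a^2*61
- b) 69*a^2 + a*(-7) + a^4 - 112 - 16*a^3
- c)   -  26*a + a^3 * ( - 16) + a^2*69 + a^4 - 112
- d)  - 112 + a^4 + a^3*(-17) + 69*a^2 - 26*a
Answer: c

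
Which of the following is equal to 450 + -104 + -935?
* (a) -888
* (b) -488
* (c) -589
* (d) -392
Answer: c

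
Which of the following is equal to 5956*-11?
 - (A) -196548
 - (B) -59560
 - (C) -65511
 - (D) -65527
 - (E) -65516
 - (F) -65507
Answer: E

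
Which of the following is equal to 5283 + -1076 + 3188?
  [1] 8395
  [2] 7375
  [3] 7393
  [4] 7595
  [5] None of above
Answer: 5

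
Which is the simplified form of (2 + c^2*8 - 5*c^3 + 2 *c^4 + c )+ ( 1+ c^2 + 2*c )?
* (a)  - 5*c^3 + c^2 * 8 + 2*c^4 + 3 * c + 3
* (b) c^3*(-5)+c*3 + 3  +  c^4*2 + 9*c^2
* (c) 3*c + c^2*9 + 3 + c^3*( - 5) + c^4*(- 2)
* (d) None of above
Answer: b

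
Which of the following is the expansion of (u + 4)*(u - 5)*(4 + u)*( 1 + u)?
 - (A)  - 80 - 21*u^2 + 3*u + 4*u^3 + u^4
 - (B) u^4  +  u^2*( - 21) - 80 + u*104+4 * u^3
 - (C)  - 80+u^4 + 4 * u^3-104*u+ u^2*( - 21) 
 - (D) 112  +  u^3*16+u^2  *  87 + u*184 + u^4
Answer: C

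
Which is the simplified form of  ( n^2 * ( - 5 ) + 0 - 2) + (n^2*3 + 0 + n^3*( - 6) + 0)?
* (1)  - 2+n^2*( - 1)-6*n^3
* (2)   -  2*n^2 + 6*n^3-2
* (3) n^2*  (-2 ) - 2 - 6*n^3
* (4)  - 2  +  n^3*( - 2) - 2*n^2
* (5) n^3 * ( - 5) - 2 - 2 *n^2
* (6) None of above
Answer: 3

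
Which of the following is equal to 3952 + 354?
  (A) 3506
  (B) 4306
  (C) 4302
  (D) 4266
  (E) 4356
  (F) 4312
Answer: B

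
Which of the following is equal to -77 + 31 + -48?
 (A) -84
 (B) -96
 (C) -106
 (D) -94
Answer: D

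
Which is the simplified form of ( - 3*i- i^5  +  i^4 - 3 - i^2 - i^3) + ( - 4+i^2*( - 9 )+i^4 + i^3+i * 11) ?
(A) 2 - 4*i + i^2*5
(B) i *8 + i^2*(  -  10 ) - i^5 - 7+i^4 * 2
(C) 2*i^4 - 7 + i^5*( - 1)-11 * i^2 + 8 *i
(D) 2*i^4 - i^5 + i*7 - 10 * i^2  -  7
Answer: B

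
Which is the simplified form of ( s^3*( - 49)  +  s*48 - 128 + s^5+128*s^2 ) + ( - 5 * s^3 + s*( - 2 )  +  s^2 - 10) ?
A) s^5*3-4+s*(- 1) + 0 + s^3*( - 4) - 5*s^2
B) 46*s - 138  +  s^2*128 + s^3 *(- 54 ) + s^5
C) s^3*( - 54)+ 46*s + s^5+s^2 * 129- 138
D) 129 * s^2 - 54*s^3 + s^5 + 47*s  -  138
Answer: C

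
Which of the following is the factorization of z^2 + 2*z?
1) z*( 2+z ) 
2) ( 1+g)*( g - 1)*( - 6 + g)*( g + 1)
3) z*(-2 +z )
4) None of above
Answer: 1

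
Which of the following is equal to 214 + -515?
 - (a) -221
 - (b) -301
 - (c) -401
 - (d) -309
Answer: b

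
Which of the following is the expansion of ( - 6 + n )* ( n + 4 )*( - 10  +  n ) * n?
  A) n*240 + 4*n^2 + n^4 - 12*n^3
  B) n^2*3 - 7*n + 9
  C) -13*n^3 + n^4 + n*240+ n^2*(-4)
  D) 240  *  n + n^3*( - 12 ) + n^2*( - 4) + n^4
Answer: D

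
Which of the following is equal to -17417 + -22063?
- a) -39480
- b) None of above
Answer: a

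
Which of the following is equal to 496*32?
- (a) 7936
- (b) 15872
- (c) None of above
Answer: b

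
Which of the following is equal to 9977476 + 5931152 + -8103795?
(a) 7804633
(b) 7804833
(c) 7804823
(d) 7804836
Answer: b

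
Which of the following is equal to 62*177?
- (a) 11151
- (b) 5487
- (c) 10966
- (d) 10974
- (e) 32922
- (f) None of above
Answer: d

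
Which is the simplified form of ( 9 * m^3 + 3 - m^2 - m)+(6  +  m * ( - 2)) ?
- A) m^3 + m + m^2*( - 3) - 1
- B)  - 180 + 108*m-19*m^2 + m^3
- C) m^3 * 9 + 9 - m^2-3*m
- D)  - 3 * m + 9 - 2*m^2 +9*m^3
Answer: C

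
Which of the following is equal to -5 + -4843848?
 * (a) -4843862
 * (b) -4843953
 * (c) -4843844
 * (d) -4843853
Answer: d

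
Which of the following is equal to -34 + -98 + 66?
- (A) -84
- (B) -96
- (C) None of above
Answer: C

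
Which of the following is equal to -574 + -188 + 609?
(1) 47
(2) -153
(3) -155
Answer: 2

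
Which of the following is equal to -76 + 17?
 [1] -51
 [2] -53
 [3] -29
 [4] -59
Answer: 4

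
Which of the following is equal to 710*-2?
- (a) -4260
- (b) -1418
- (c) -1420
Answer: c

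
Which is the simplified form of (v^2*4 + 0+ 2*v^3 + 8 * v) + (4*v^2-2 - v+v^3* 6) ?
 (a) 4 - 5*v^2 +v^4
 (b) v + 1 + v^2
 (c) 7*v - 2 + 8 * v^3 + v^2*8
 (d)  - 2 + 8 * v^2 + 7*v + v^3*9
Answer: c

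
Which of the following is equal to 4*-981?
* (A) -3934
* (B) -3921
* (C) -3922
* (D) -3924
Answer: D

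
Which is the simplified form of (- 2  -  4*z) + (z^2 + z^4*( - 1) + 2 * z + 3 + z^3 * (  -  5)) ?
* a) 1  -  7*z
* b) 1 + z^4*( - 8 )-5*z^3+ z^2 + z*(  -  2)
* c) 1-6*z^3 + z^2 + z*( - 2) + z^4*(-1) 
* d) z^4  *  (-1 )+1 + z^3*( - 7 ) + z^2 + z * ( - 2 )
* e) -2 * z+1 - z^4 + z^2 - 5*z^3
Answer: e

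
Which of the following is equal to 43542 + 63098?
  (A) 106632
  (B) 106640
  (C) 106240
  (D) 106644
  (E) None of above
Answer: B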